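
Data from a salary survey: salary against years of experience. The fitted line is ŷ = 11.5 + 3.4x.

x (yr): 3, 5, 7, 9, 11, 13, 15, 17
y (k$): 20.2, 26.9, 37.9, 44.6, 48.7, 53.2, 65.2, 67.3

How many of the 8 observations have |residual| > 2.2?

4

x=3: ŷ = 11.5 + 3.4·3 = 21.7; r = 20.2 − 21.7 = -1.5
x=5: ŷ = 11.5 + 3.4·5 = 28.5; r = 26.9 − 28.5 = -1.6
x=7: ŷ = 11.5 + 3.4·7 = 35.3; r = 37.9 − 35.3 = 2.6
x=9: ŷ = 11.5 + 3.4·9 = 42.1; r = 44.6 − 42.1 = 2.5
x=11: ŷ = 11.5 + 3.4·11 = 48.9; r = 48.7 − 48.9 = -0.2
x=13: ŷ = 11.5 + 3.4·13 = 55.7; r = 53.2 − 55.7 = -2.5
x=15: ŷ = 11.5 + 3.4·15 = 62.5; r = 65.2 − 62.5 = 2.7
x=17: ŷ = 11.5 + 3.4·17 = 69.3; r = 67.3 − 69.3 = -2
|r| > 2.2: x=7 (|r|=2.6), x=9 (|r|=2.5), x=13 (|r|=2.5), x=15 (|r|=2.7) → 4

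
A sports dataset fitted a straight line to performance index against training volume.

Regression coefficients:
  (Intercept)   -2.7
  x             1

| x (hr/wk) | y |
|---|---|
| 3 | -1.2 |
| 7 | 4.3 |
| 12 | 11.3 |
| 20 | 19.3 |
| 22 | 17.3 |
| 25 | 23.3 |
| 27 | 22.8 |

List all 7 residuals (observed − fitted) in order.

x=3: ŷ = -2.7 + 3 = 0.3; r = -1.2 − 0.3 = -1.5
x=7: ŷ = -2.7 + 7 = 4.3; r = 4.3 − 4.3 = 0
x=12: ŷ = -2.7 + 12 = 9.3; r = 11.3 − 9.3 = 2
x=20: ŷ = -2.7 + 20 = 17.3; r = 19.3 − 17.3 = 2
x=22: ŷ = -2.7 + 22 = 19.3; r = 17.3 − 19.3 = -2
x=25: ŷ = -2.7 + 25 = 22.3; r = 23.3 − 22.3 = 1
x=27: ŷ = -2.7 + 27 = 24.3; r = 22.8 − 24.3 = -1.5

-1.5, 0, 2, 2, -2, 1, -1.5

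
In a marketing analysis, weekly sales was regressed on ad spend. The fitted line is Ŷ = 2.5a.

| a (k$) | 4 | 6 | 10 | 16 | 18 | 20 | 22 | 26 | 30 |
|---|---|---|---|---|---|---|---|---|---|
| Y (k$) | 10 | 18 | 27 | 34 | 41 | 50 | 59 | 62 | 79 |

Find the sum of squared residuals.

a=4: Ŷ = 2.5·4 = 10; r = 10 − 10 = 0
a=6: Ŷ = 2.5·6 = 15; r = 18 − 15 = 3
a=10: Ŷ = 2.5·10 = 25; r = 27 − 25 = 2
a=16: Ŷ = 2.5·16 = 40; r = 34 − 40 = -6
a=18: Ŷ = 2.5·18 = 45; r = 41 − 45 = -4
a=20: Ŷ = 2.5·20 = 50; r = 50 − 50 = 0
a=22: Ŷ = 2.5·22 = 55; r = 59 − 55 = 4
a=26: Ŷ = 2.5·26 = 65; r = 62 − 65 = -3
a=30: Ŷ = 2.5·30 = 75; r = 79 − 75 = 4
SSE = 0 + 9 + 4 + 36 + 16 + 0 + 16 + 9 + 16 = 106

SSE = 106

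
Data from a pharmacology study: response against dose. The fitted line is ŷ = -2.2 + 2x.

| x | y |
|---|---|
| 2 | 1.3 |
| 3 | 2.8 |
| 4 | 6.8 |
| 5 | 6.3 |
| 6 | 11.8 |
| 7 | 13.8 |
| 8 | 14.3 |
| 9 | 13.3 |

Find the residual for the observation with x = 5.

ŷ = -2.2 + 2·5 = 7.8
e = 6.3 − 7.8 = -1.5

e = -1.5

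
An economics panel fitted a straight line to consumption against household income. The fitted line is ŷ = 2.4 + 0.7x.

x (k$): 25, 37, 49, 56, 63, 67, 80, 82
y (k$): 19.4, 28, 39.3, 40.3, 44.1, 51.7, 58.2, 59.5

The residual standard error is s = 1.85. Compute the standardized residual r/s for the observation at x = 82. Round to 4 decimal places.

-0.1622

ŷ = 2.4 + 0.7·82 = 59.8
r = 59.5 − 59.8 = -0.3
r/s = -0.3 / 1.85 = -0.1622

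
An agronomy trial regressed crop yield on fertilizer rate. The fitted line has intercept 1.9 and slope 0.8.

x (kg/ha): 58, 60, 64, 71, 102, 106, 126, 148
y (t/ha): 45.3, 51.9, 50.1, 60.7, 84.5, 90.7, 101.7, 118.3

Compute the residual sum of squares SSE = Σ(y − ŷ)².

SSE = 48

x=58: ŷ = 1.9 + 0.8·58 = 48.3; e = 45.3 − 48.3 = -3
x=60: ŷ = 1.9 + 0.8·60 = 49.9; e = 51.9 − 49.9 = 2
x=64: ŷ = 1.9 + 0.8·64 = 53.1; e = 50.1 − 53.1 = -3
x=71: ŷ = 1.9 + 0.8·71 = 58.7; e = 60.7 − 58.7 = 2
x=102: ŷ = 1.9 + 0.8·102 = 83.5; e = 84.5 − 83.5 = 1
x=106: ŷ = 1.9 + 0.8·106 = 86.7; e = 90.7 − 86.7 = 4
x=126: ŷ = 1.9 + 0.8·126 = 102.7; e = 101.7 − 102.7 = -1
x=148: ŷ = 1.9 + 0.8·148 = 120.3; e = 118.3 − 120.3 = -2
SSE = 9 + 4 + 9 + 4 + 1 + 16 + 1 + 4 = 48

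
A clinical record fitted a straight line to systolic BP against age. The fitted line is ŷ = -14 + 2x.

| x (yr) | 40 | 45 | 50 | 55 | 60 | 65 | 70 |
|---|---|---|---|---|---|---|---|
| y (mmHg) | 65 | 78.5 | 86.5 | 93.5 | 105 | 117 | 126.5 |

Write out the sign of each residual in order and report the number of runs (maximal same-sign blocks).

4 runs

x=40: ŷ = -14 + 2·40 = 66; e = 65 − 66 = -1
x=45: ŷ = -14 + 2·45 = 76; e = 78.5 − 76 = 2.5
x=50: ŷ = -14 + 2·50 = 86; e = 86.5 − 86 = 0.5
x=55: ŷ = -14 + 2·55 = 96; e = 93.5 − 96 = -2.5
x=60: ŷ = -14 + 2·60 = 106; e = 105 − 106 = -1
x=65: ŷ = -14 + 2·65 = 116; e = 117 − 116 = 1
x=70: ŷ = -14 + 2·70 = 126; e = 126.5 − 126 = 0.5
Signs: − + + − − + +
Runs: −×1, +×2, −×2, +×2 → 4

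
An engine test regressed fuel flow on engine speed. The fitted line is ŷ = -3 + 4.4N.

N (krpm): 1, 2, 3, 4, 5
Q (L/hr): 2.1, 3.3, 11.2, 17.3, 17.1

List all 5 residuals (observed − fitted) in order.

0.7, -2.5, 1, 2.7, -1.9

N=1: ŷ = -3 + 4.4·1 = 1.4; e = 2.1 − 1.4 = 0.7
N=2: ŷ = -3 + 4.4·2 = 5.8; e = 3.3 − 5.8 = -2.5
N=3: ŷ = -3 + 4.4·3 = 10.2; e = 11.2 − 10.2 = 1
N=4: ŷ = -3 + 4.4·4 = 14.6; e = 17.3 − 14.6 = 2.7
N=5: ŷ = -3 + 4.4·5 = 19; e = 17.1 − 19 = -1.9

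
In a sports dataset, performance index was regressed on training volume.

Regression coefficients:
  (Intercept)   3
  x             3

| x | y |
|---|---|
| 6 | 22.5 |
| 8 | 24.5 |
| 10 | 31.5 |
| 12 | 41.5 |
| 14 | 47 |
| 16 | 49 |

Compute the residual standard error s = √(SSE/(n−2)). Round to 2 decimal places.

x=6: ŷ = 3 + 3·6 = 21; e = 22.5 − 21 = 1.5
x=8: ŷ = 3 + 3·8 = 27; e = 24.5 − 27 = -2.5
x=10: ŷ = 3 + 3·10 = 33; e = 31.5 − 33 = -1.5
x=12: ŷ = 3 + 3·12 = 39; e = 41.5 − 39 = 2.5
x=14: ŷ = 3 + 3·14 = 45; e = 47 − 45 = 2
x=16: ŷ = 3 + 3·16 = 51; e = 49 − 51 = -2
SSE = 2.25 + 6.25 + 2.25 + 6.25 + 4 + 4 = 25
s = √(25/4) = √6.25 ≈ 2.50

s = 2.50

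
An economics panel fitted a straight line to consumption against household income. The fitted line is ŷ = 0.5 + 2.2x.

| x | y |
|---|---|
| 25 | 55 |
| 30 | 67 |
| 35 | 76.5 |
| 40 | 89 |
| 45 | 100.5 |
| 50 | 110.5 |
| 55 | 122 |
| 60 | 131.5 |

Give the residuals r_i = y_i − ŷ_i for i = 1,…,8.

-0.5, 0.5, -1, 0.5, 1, 0, 0.5, -1

x=25: ŷ = 0.5 + 2.2·25 = 55.5; r = 55 − 55.5 = -0.5
x=30: ŷ = 0.5 + 2.2·30 = 66.5; r = 67 − 66.5 = 0.5
x=35: ŷ = 0.5 + 2.2·35 = 77.5; r = 76.5 − 77.5 = -1
x=40: ŷ = 0.5 + 2.2·40 = 88.5; r = 89 − 88.5 = 0.5
x=45: ŷ = 0.5 + 2.2·45 = 99.5; r = 100.5 − 99.5 = 1
x=50: ŷ = 0.5 + 2.2·50 = 110.5; r = 110.5 − 110.5 = 0
x=55: ŷ = 0.5 + 2.2·55 = 121.5; r = 122 − 121.5 = 0.5
x=60: ŷ = 0.5 + 2.2·60 = 132.5; r = 131.5 − 132.5 = -1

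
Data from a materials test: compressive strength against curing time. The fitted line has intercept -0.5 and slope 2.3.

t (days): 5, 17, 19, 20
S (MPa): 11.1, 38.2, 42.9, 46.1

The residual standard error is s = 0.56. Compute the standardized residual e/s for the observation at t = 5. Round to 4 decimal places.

0.1786

Ŝ = -0.5 + 2.3·5 = 11
e = 11.1 − 11 = 0.1
e/s = 0.1 / 0.56 = 0.1786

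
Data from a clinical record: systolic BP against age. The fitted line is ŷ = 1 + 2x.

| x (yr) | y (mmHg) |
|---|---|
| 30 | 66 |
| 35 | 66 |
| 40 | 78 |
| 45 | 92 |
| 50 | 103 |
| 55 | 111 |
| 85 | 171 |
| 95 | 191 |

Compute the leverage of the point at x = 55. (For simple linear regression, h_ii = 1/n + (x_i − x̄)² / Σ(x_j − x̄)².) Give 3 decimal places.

h = 0.125

x̄ = (30 + 35 + 40 + 45 + 50 + 55 + 85 + 95)/8 = 54.375
Σ(x − x̄)² = 594.141 + 375.391 + 206.641 + 87.8906 + 19.1406 + 0.390625 + 937.891 + 1650.39 = 3871.88
h = 1/8 + (0.625)²/3871.88 = 0.125 + 0.000100888 = 0.125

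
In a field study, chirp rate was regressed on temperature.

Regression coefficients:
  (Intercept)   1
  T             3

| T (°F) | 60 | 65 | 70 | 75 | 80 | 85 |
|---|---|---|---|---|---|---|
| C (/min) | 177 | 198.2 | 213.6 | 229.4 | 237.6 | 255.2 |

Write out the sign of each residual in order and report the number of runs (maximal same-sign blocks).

3 runs

T=60: Ĉ = 1 + 3·60 = 181; r = 177 − 181 = -4
T=65: Ĉ = 1 + 3·65 = 196; r = 198.2 − 196 = 2.2
T=70: Ĉ = 1 + 3·70 = 211; r = 213.6 − 211 = 2.6
T=75: Ĉ = 1 + 3·75 = 226; r = 229.4 − 226 = 3.4
T=80: Ĉ = 1 + 3·80 = 241; r = 237.6 − 241 = -3.4
T=85: Ĉ = 1 + 3·85 = 256; r = 255.2 − 256 = -0.8
Signs: − + + + − −
Runs: −×1, +×3, −×2 → 3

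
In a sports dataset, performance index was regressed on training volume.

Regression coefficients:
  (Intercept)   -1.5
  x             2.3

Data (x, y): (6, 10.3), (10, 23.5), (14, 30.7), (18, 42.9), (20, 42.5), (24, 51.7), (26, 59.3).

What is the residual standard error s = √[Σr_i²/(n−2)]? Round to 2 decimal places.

x=6: ŷ = -1.5 + 2.3·6 = 12.3; r = 10.3 − 12.3 = -2
x=10: ŷ = -1.5 + 2.3·10 = 21.5; r = 23.5 − 21.5 = 2
x=14: ŷ = -1.5 + 2.3·14 = 30.7; r = 30.7 − 30.7 = 0
x=18: ŷ = -1.5 + 2.3·18 = 39.9; r = 42.9 − 39.9 = 3
x=20: ŷ = -1.5 + 2.3·20 = 44.5; r = 42.5 − 44.5 = -2
x=24: ŷ = -1.5 + 2.3·24 = 53.7; r = 51.7 − 53.7 = -2
x=26: ŷ = -1.5 + 2.3·26 = 58.3; r = 59.3 − 58.3 = 1
SSE = 4 + 4 + 0 + 9 + 4 + 4 + 1 = 26
s = √(26/5) = √5.2 ≈ 2.28

s = 2.28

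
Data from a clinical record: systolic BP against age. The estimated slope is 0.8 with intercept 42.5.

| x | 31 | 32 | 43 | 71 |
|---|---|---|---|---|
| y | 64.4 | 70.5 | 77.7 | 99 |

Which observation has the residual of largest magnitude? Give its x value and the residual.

x = 31, r = -2.9

x=31: ŷ = 42.5 + 0.8·31 = 67.3; r = 64.4 − 67.3 = -2.9
x=32: ŷ = 42.5 + 0.8·32 = 68.1; r = 70.5 − 68.1 = 2.4
x=43: ŷ = 42.5 + 0.8·43 = 76.9; r = 77.7 − 76.9 = 0.8
x=71: ŷ = 42.5 + 0.8·71 = 99.3; r = 99 − 99.3 = -0.3
Largest |r| is 2.9 at x = 31, residual -2.9.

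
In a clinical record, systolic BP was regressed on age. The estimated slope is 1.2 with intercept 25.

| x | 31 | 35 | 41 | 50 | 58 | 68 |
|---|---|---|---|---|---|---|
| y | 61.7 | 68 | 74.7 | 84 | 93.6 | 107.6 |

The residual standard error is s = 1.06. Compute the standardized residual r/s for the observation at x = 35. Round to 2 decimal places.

0.94

ŷ = 25 + 1.2·35 = 67
r = 68 − 67 = 1
r/s = 1 / 1.06 = 0.94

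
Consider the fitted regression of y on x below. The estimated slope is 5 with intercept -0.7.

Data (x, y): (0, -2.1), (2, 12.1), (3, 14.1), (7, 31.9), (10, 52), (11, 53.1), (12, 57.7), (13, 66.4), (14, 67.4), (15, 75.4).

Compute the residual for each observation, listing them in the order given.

x=0: ŷ = -0.7 + 5·0 = -0.7; e = -2.1 − (-0.7) = -1.4
x=2: ŷ = -0.7 + 5·2 = 9.3; e = 12.1 − 9.3 = 2.8
x=3: ŷ = -0.7 + 5·3 = 14.3; e = 14.1 − 14.3 = -0.2
x=7: ŷ = -0.7 + 5·7 = 34.3; e = 31.9 − 34.3 = -2.4
x=10: ŷ = -0.7 + 5·10 = 49.3; e = 52 − 49.3 = 2.7
x=11: ŷ = -0.7 + 5·11 = 54.3; e = 53.1 − 54.3 = -1.2
x=12: ŷ = -0.7 + 5·12 = 59.3; e = 57.7 − 59.3 = -1.6
x=13: ŷ = -0.7 + 5·13 = 64.3; e = 66.4 − 64.3 = 2.1
x=14: ŷ = -0.7 + 5·14 = 69.3; e = 67.4 − 69.3 = -1.9
x=15: ŷ = -0.7 + 5·15 = 74.3; e = 75.4 − 74.3 = 1.1

-1.4, 2.8, -0.2, -2.4, 2.7, -1.2, -1.6, 2.1, -1.9, 1.1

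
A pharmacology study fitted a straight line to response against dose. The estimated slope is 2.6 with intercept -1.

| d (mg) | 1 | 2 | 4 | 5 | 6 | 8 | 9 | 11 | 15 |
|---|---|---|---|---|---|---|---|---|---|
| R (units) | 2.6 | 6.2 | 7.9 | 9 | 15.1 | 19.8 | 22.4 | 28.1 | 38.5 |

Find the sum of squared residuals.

SSE = 17

d=1: R̂ = -1 + 2.6·1 = 1.6; e = 2.6 − 1.6 = 1
d=2: R̂ = -1 + 2.6·2 = 4.2; e = 6.2 − 4.2 = 2
d=4: R̂ = -1 + 2.6·4 = 9.4; e = 7.9 − 9.4 = -1.5
d=5: R̂ = -1 + 2.6·5 = 12; e = 9 − 12 = -3
d=6: R̂ = -1 + 2.6·6 = 14.6; e = 15.1 − 14.6 = 0.5
d=8: R̂ = -1 + 2.6·8 = 19.8; e = 19.8 − 19.8 = 0
d=9: R̂ = -1 + 2.6·9 = 22.4; e = 22.4 − 22.4 = 0
d=11: R̂ = -1 + 2.6·11 = 27.6; e = 28.1 − 27.6 = 0.5
d=15: R̂ = -1 + 2.6·15 = 38; e = 38.5 − 38 = 0.5
SSE = 1 + 4 + 2.25 + 9 + 0.25 + 0 + 0 + 0.25 + 0.25 = 17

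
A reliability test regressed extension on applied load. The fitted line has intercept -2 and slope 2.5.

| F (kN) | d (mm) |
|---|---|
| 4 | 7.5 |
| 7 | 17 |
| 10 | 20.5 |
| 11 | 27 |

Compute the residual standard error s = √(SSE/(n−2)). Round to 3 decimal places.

s = 2.345

F=4: d̂ = -2 + 2.5·4 = 8; e = 7.5 − 8 = -0.5
F=7: d̂ = -2 + 2.5·7 = 15.5; e = 17 − 15.5 = 1.5
F=10: d̂ = -2 + 2.5·10 = 23; e = 20.5 − 23 = -2.5
F=11: d̂ = -2 + 2.5·11 = 25.5; e = 27 − 25.5 = 1.5
SSE = 0.25 + 2.25 + 6.25 + 2.25 = 11
s = √(11/2) = √5.5 ≈ 2.345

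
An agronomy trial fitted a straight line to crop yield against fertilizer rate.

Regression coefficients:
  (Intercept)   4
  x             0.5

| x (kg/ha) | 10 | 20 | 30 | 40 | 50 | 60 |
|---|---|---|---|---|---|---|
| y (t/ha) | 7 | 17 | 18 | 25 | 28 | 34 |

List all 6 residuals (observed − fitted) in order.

x=10: ŷ = 4 + 0.5·10 = 9; e = 7 − 9 = -2
x=20: ŷ = 4 + 0.5·20 = 14; e = 17 − 14 = 3
x=30: ŷ = 4 + 0.5·30 = 19; e = 18 − 19 = -1
x=40: ŷ = 4 + 0.5·40 = 24; e = 25 − 24 = 1
x=50: ŷ = 4 + 0.5·50 = 29; e = 28 − 29 = -1
x=60: ŷ = 4 + 0.5·60 = 34; e = 34 − 34 = 0

-2, 3, -1, 1, -1, 0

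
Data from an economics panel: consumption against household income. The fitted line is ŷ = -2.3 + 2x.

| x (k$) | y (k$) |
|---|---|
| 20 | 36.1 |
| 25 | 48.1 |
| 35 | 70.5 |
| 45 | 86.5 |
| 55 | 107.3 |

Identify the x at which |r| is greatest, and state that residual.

x=20: ŷ = -2.3 + 2·20 = 37.7; r = 36.1 − 37.7 = -1.6
x=25: ŷ = -2.3 + 2·25 = 47.7; r = 48.1 − 47.7 = 0.4
x=35: ŷ = -2.3 + 2·35 = 67.7; r = 70.5 − 67.7 = 2.8
x=45: ŷ = -2.3 + 2·45 = 87.7; r = 86.5 − 87.7 = -1.2
x=55: ŷ = -2.3 + 2·55 = 107.7; r = 107.3 − 107.7 = -0.4
Largest |r| is 2.8 at x = 35, residual 2.8.

x = 35, r = 2.8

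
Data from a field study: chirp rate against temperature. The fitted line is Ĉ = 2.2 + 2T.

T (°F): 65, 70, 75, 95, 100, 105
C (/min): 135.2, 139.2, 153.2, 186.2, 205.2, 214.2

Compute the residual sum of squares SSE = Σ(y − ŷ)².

T=65: Ĉ = 2.2 + 2·65 = 132.2; r = 135.2 − 132.2 = 3
T=70: Ĉ = 2.2 + 2·70 = 142.2; r = 139.2 − 142.2 = -3
T=75: Ĉ = 2.2 + 2·75 = 152.2; r = 153.2 − 152.2 = 1
T=95: Ĉ = 2.2 + 2·95 = 192.2; r = 186.2 − 192.2 = -6
T=100: Ĉ = 2.2 + 2·100 = 202.2; r = 205.2 − 202.2 = 3
T=105: Ĉ = 2.2 + 2·105 = 212.2; r = 214.2 − 212.2 = 2
SSE = 9 + 9 + 1 + 36 + 9 + 4 = 68

SSE = 68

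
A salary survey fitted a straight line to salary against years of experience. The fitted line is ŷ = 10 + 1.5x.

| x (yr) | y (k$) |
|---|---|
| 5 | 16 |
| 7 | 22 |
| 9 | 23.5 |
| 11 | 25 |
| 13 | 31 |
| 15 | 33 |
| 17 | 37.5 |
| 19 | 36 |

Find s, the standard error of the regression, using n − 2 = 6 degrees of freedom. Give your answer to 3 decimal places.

x=5: ŷ = 10 + 1.5·5 = 17.5; r = 16 − 17.5 = -1.5
x=7: ŷ = 10 + 1.5·7 = 20.5; r = 22 − 20.5 = 1.5
x=9: ŷ = 10 + 1.5·9 = 23.5; r = 23.5 − 23.5 = 0
x=11: ŷ = 10 + 1.5·11 = 26.5; r = 25 − 26.5 = -1.5
x=13: ŷ = 10 + 1.5·13 = 29.5; r = 31 − 29.5 = 1.5
x=15: ŷ = 10 + 1.5·15 = 32.5; r = 33 − 32.5 = 0.5
x=17: ŷ = 10 + 1.5·17 = 35.5; r = 37.5 − 35.5 = 2
x=19: ŷ = 10 + 1.5·19 = 38.5; r = 36 − 38.5 = -2.5
SSE = 2.25 + 2.25 + 0 + 2.25 + 2.25 + 0.25 + 4 + 6.25 = 19.5
s = √(19.5/6) = √3.25 ≈ 1.803

s = 1.803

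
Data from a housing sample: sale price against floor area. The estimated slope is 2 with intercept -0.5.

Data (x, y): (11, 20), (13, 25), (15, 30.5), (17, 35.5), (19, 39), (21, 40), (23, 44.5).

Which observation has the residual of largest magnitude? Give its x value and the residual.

x=11: ŷ = -0.5 + 2·11 = 21.5; r = 20 − 21.5 = -1.5
x=13: ŷ = -0.5 + 2·13 = 25.5; r = 25 − 25.5 = -0.5
x=15: ŷ = -0.5 + 2·15 = 29.5; r = 30.5 − 29.5 = 1
x=17: ŷ = -0.5 + 2·17 = 33.5; r = 35.5 − 33.5 = 2
x=19: ŷ = -0.5 + 2·19 = 37.5; r = 39 − 37.5 = 1.5
x=21: ŷ = -0.5 + 2·21 = 41.5; r = 40 − 41.5 = -1.5
x=23: ŷ = -0.5 + 2·23 = 45.5; r = 44.5 − 45.5 = -1
Largest |r| is 2 at x = 17, residual 2.

x = 17, r = 2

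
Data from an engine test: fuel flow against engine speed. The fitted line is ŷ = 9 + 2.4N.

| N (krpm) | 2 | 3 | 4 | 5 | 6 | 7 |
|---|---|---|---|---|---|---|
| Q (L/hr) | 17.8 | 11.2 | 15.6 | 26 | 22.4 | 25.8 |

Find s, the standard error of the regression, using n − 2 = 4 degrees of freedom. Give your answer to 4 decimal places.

N=2: ŷ = 9 + 2.4·2 = 13.8; e = 17.8 − 13.8 = 4
N=3: ŷ = 9 + 2.4·3 = 16.2; e = 11.2 − 16.2 = -5
N=4: ŷ = 9 + 2.4·4 = 18.6; e = 15.6 − 18.6 = -3
N=5: ŷ = 9 + 2.4·5 = 21; e = 26 − 21 = 5
N=6: ŷ = 9 + 2.4·6 = 23.4; e = 22.4 − 23.4 = -1
N=7: ŷ = 9 + 2.4·7 = 25.8; e = 25.8 − 25.8 = 0
SSE = 16 + 25 + 9 + 25 + 1 + 0 = 76
s = √(76/4) = √19 ≈ 4.3589

s = 4.3589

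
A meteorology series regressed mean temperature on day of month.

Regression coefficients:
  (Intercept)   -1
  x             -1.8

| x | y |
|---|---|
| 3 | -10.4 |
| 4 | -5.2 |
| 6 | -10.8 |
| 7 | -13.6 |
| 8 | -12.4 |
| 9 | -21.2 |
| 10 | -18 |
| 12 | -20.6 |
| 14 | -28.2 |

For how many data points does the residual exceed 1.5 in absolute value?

x=3: ŷ = -1 − 1.8·3 = -6.4; r = -10.4 − (-6.4) = -4
x=4: ŷ = -1 − 1.8·4 = -8.2; r = -5.2 − (-8.2) = 3
x=6: ŷ = -1 − 1.8·6 = -11.8; r = -10.8 − (-11.8) = 1
x=7: ŷ = -1 − 1.8·7 = -13.6; r = -13.6 − (-13.6) = 0
x=8: ŷ = -1 − 1.8·8 = -15.4; r = -12.4 − (-15.4) = 3
x=9: ŷ = -1 − 1.8·9 = -17.2; r = -21.2 − (-17.2) = -4
x=10: ŷ = -1 − 1.8·10 = -19; r = -18 − (-19) = 1
x=12: ŷ = -1 − 1.8·12 = -22.6; r = -20.6 − (-22.6) = 2
x=14: ŷ = -1 − 1.8·14 = -26.2; r = -28.2 − (-26.2) = -2
|r| > 1.5: x=3 (|r|=4), x=4 (|r|=3), x=8 (|r|=3), x=9 (|r|=4), x=12 (|r|=2), x=14 (|r|=2) → 6

6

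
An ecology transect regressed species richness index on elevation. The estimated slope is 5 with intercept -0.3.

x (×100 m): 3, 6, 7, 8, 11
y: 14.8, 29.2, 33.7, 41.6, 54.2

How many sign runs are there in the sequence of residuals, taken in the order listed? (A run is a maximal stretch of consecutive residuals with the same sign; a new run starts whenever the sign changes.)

x=3: ŷ = -0.3 + 5·3 = 14.7; r = 14.8 − 14.7 = 0.1
x=6: ŷ = -0.3 + 5·6 = 29.7; r = 29.2 − 29.7 = -0.5
x=7: ŷ = -0.3 + 5·7 = 34.7; r = 33.7 − 34.7 = -1
x=8: ŷ = -0.3 + 5·8 = 39.7; r = 41.6 − 39.7 = 1.9
x=11: ŷ = -0.3 + 5·11 = 54.7; r = 54.2 − 54.7 = -0.5
Signs: + − − + −
Runs: +×1, −×2, +×1, −×1 → 4

4 runs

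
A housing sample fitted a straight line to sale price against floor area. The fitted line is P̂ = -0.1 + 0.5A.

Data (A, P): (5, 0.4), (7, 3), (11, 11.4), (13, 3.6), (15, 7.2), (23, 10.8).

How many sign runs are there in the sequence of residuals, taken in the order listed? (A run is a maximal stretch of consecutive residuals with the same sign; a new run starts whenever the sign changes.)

3 runs

A=5: P̂ = -0.1 + 0.5·5 = 2.4; e = 0.4 − 2.4 = -2
A=7: P̂ = -0.1 + 0.5·7 = 3.4; e = 3 − 3.4 = -0.4
A=11: P̂ = -0.1 + 0.5·11 = 5.4; e = 11.4 − 5.4 = 6
A=13: P̂ = -0.1 + 0.5·13 = 6.4; e = 3.6 − 6.4 = -2.8
A=15: P̂ = -0.1 + 0.5·15 = 7.4; e = 7.2 − 7.4 = -0.2
A=23: P̂ = -0.1 + 0.5·23 = 11.4; e = 10.8 − 11.4 = -0.6
Signs: − − + − − −
Runs: −×2, +×1, −×3 → 3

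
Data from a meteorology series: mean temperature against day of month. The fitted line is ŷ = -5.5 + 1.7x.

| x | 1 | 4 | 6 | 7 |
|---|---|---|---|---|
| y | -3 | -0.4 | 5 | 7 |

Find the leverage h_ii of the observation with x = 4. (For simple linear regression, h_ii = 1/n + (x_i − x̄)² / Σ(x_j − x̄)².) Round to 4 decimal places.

x̄ = (1 + 4 + 6 + 7)/4 = 4.5
Σ(x − x̄)² = 12.25 + 0.25 + 2.25 + 6.25 = 21
h = 1/4 + (-0.5)²/21 = 0.25 + 0.0119048 = 0.2619

h = 0.2619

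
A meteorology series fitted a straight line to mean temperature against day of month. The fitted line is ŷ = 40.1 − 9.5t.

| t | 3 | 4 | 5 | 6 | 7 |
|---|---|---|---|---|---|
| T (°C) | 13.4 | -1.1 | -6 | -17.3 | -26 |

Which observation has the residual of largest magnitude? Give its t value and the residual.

t = 4, e = -3.2

t=3: ŷ = 40.1 − 9.5·3 = 11.6; e = 13.4 − 11.6 = 1.8
t=4: ŷ = 40.1 − 9.5·4 = 2.1; e = -1.1 − 2.1 = -3.2
t=5: ŷ = 40.1 − 9.5·5 = -7.4; e = -6 − (-7.4) = 1.4
t=6: ŷ = 40.1 − 9.5·6 = -16.9; e = -17.3 − (-16.9) = -0.4
t=7: ŷ = 40.1 − 9.5·7 = -26.4; e = -26 − (-26.4) = 0.4
Largest |e| is 3.2 at t = 4, residual -3.2.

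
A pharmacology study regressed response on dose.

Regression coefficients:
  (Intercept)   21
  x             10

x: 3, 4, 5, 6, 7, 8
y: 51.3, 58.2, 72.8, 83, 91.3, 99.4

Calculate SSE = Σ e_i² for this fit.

SSE = 17.82

x=3: ŷ = 21 + 10·3 = 51; e = 51.3 − 51 = 0.3
x=4: ŷ = 21 + 10·4 = 61; e = 58.2 − 61 = -2.8
x=5: ŷ = 21 + 10·5 = 71; e = 72.8 − 71 = 1.8
x=6: ŷ = 21 + 10·6 = 81; e = 83 − 81 = 2
x=7: ŷ = 21 + 10·7 = 91; e = 91.3 − 91 = 0.3
x=8: ŷ = 21 + 10·8 = 101; e = 99.4 − 101 = -1.6
SSE = 0.09 + 7.84 + 3.24 + 4 + 0.09 + 2.56 = 17.82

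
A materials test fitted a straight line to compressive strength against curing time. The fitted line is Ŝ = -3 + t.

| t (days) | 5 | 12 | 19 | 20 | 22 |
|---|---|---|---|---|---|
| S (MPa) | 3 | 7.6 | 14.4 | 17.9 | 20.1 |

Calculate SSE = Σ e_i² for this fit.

t=5: Ŝ = -3 + 5 = 2; e = 3 − 2 = 1
t=12: Ŝ = -3 + 12 = 9; e = 7.6 − 9 = -1.4
t=19: Ŝ = -3 + 19 = 16; e = 14.4 − 16 = -1.6
t=20: Ŝ = -3 + 20 = 17; e = 17.9 − 17 = 0.9
t=22: Ŝ = -3 + 22 = 19; e = 20.1 − 19 = 1.1
SSE = 1 + 1.96 + 2.56 + 0.81 + 1.21 = 7.54

SSE = 7.54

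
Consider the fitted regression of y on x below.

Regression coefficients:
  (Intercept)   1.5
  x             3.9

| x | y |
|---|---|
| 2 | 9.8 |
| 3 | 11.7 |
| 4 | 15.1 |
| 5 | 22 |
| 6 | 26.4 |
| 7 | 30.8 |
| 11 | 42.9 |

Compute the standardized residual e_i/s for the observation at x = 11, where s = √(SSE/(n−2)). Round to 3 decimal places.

-0.839

x=2: ŷ = 1.5 + 3.9·2 = 9.3; e = 9.8 − 9.3 = 0.5
x=3: ŷ = 1.5 + 3.9·3 = 13.2; e = 11.7 − 13.2 = -1.5
x=4: ŷ = 1.5 + 3.9·4 = 17.1; e = 15.1 − 17.1 = -2
x=5: ŷ = 1.5 + 3.9·5 = 21; e = 22 − 21 = 1
x=6: ŷ = 1.5 + 3.9·6 = 24.9; e = 26.4 − 24.9 = 1.5
x=7: ŷ = 1.5 + 3.9·7 = 28.8; e = 30.8 − 28.8 = 2
x=11: ŷ = 1.5 + 3.9·11 = 44.4; e = 42.9 − 44.4 = -1.5
SSE = 0.25 + 2.25 + 4 + 1 + 2.25 + 4 + 2.25 = 16
s = √(16/5) = 1.78885
e/s = -1.5 / 1.78885 = -0.839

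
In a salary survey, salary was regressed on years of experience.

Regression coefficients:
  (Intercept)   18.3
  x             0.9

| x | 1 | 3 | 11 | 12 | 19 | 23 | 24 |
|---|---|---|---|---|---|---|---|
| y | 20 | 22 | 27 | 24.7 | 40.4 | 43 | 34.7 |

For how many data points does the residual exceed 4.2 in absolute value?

x=1: ŷ = 18.3 + 0.9·1 = 19.2; r = 20 − 19.2 = 0.8
x=3: ŷ = 18.3 + 0.9·3 = 21; r = 22 − 21 = 1
x=11: ŷ = 18.3 + 0.9·11 = 28.2; r = 27 − 28.2 = -1.2
x=12: ŷ = 18.3 + 0.9·12 = 29.1; r = 24.7 − 29.1 = -4.4
x=19: ŷ = 18.3 + 0.9·19 = 35.4; r = 40.4 − 35.4 = 5
x=23: ŷ = 18.3 + 0.9·23 = 39; r = 43 − 39 = 4
x=24: ŷ = 18.3 + 0.9·24 = 39.9; r = 34.7 − 39.9 = -5.2
|r| > 4.2: x=12 (|r|=4.4), x=19 (|r|=5), x=24 (|r|=5.2) → 3

3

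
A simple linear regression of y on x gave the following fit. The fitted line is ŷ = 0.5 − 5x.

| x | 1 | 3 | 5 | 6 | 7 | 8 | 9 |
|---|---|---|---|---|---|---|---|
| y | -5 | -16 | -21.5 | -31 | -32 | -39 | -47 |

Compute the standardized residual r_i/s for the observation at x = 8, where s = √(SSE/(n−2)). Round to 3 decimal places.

x=1: ŷ = 0.5 − 5·1 = -4.5; r = -5 − (-4.5) = -0.5
x=3: ŷ = 0.5 − 5·3 = -14.5; r = -16 − (-14.5) = -1.5
x=5: ŷ = 0.5 − 5·5 = -24.5; r = -21.5 − (-24.5) = 3
x=6: ŷ = 0.5 − 5·6 = -29.5; r = -31 − (-29.5) = -1.5
x=7: ŷ = 0.5 − 5·7 = -34.5; r = -32 − (-34.5) = 2.5
x=8: ŷ = 0.5 − 5·8 = -39.5; r = -39 − (-39.5) = 0.5
x=9: ŷ = 0.5 − 5·9 = -44.5; r = -47 − (-44.5) = -2.5
SSE = 0.25 + 2.25 + 9 + 2.25 + 6.25 + 0.25 + 6.25 = 26.5
s = √(26.5/5) = 2.30217
r/s = 0.5 / 2.30217 = 0.217

0.217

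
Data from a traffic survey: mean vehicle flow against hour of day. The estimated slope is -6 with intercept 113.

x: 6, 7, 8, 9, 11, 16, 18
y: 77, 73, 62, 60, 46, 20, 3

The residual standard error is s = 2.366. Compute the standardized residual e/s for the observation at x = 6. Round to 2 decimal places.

ŷ = 113 − 6·6 = 77
e = 77 − 77 = 0
e/s = 0 / 2.366 = 0.00

0.00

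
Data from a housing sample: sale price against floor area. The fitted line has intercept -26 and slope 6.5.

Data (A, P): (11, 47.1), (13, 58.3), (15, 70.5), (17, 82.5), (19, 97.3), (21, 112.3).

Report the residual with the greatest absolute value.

A=11: ŷ = -26 + 6.5·11 = 45.5; e = 47.1 − 45.5 = 1.6
A=13: ŷ = -26 + 6.5·13 = 58.5; e = 58.3 − 58.5 = -0.2
A=15: ŷ = -26 + 6.5·15 = 71.5; e = 70.5 − 71.5 = -1
A=17: ŷ = -26 + 6.5·17 = 84.5; e = 82.5 − 84.5 = -2
A=19: ŷ = -26 + 6.5·19 = 97.5; e = 97.3 − 97.5 = -0.2
A=21: ŷ = -26 + 6.5·21 = 110.5; e = 112.3 − 110.5 = 1.8
Largest |e| is 2 at A = 17, residual -2.

e = -2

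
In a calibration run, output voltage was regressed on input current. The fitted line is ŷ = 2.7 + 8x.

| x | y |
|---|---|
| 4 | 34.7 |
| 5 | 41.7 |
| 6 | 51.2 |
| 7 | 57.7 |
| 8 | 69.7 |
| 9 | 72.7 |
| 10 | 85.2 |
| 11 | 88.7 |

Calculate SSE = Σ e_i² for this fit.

SSE = 25.5

x=4: ŷ = 2.7 + 8·4 = 34.7; e = 34.7 − 34.7 = 0
x=5: ŷ = 2.7 + 8·5 = 42.7; e = 41.7 − 42.7 = -1
x=6: ŷ = 2.7 + 8·6 = 50.7; e = 51.2 − 50.7 = 0.5
x=7: ŷ = 2.7 + 8·7 = 58.7; e = 57.7 − 58.7 = -1
x=8: ŷ = 2.7 + 8·8 = 66.7; e = 69.7 − 66.7 = 3
x=9: ŷ = 2.7 + 8·9 = 74.7; e = 72.7 − 74.7 = -2
x=10: ŷ = 2.7 + 8·10 = 82.7; e = 85.2 − 82.7 = 2.5
x=11: ŷ = 2.7 + 8·11 = 90.7; e = 88.7 − 90.7 = -2
SSE = 0 + 1 + 0.25 + 1 + 9 + 4 + 6.25 + 4 = 25.5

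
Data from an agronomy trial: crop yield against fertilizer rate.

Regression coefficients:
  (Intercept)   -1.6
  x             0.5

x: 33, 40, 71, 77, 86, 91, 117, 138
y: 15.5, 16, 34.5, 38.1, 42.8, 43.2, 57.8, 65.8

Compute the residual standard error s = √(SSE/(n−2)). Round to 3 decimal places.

s = 1.513

x=33: ŷ = -1.6 + 0.5·33 = 14.9; r = 15.5 − 14.9 = 0.6
x=40: ŷ = -1.6 + 0.5·40 = 18.4; r = 16 − 18.4 = -2.4
x=71: ŷ = -1.6 + 0.5·71 = 33.9; r = 34.5 − 33.9 = 0.6
x=77: ŷ = -1.6 + 0.5·77 = 36.9; r = 38.1 − 36.9 = 1.2
x=86: ŷ = -1.6 + 0.5·86 = 41.4; r = 42.8 − 41.4 = 1.4
x=91: ŷ = -1.6 + 0.5·91 = 43.9; r = 43.2 − 43.9 = -0.7
x=117: ŷ = -1.6 + 0.5·117 = 56.9; r = 57.8 − 56.9 = 0.9
x=138: ŷ = -1.6 + 0.5·138 = 67.4; r = 65.8 − 67.4 = -1.6
SSE = 0.36 + 5.76 + 0.36 + 1.44 + 1.96 + 0.49 + 0.81 + 2.56 = 13.74
s = √(13.74/6) = √2.29 ≈ 1.513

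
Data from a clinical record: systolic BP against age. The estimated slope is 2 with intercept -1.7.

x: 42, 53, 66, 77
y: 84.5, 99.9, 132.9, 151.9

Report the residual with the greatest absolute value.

x=42: ŷ = -1.7 + 2·42 = 82.3; e = 84.5 − 82.3 = 2.2
x=53: ŷ = -1.7 + 2·53 = 104.3; e = 99.9 − 104.3 = -4.4
x=66: ŷ = -1.7 + 2·66 = 130.3; e = 132.9 − 130.3 = 2.6
x=77: ŷ = -1.7 + 2·77 = 152.3; e = 151.9 − 152.3 = -0.4
Largest |e| is 4.4 at x = 53, residual -4.4.

e = -4.4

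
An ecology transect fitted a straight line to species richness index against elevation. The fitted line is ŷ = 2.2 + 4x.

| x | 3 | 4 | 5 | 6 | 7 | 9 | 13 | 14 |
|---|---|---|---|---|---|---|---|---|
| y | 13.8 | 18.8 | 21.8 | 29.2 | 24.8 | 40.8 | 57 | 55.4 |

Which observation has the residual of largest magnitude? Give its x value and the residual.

x=3: ŷ = 2.2 + 4·3 = 14.2; e = 13.8 − 14.2 = -0.4
x=4: ŷ = 2.2 + 4·4 = 18.2; e = 18.8 − 18.2 = 0.6
x=5: ŷ = 2.2 + 4·5 = 22.2; e = 21.8 − 22.2 = -0.4
x=6: ŷ = 2.2 + 4·6 = 26.2; e = 29.2 − 26.2 = 3
x=7: ŷ = 2.2 + 4·7 = 30.2; e = 24.8 − 30.2 = -5.4
x=9: ŷ = 2.2 + 4·9 = 38.2; e = 40.8 − 38.2 = 2.6
x=13: ŷ = 2.2 + 4·13 = 54.2; e = 57 − 54.2 = 2.8
x=14: ŷ = 2.2 + 4·14 = 58.2; e = 55.4 − 58.2 = -2.8
Largest |e| is 5.4 at x = 7, residual -5.4.

x = 7, e = -5.4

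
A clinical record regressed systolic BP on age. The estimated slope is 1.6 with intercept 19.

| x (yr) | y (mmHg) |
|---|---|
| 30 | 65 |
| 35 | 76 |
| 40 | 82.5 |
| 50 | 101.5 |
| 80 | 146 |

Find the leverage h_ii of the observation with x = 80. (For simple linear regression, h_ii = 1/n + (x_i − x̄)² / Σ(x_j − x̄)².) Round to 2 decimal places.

h = 0.89

x̄ = (30 + 35 + 40 + 50 + 80)/5 = 47
Σ(x − x̄)² = 289 + 144 + 49 + 9 + 1089 = 1580
h = 1/5 + (33)²/1580 = 0.2 + 0.689241 = 0.89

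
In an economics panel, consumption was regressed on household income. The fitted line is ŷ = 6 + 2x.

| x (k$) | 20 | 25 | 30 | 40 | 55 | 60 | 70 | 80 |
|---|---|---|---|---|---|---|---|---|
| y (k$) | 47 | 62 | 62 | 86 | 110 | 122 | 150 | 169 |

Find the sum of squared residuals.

SSE = 130

x=20: ŷ = 6 + 2·20 = 46; r = 47 − 46 = 1
x=25: ŷ = 6 + 2·25 = 56; r = 62 − 56 = 6
x=30: ŷ = 6 + 2·30 = 66; r = 62 − 66 = -4
x=40: ŷ = 6 + 2·40 = 86; r = 86 − 86 = 0
x=55: ŷ = 6 + 2·55 = 116; r = 110 − 116 = -6
x=60: ŷ = 6 + 2·60 = 126; r = 122 − 126 = -4
x=70: ŷ = 6 + 2·70 = 146; r = 150 − 146 = 4
x=80: ŷ = 6 + 2·80 = 166; r = 169 − 166 = 3
SSE = 1 + 36 + 16 + 0 + 36 + 16 + 16 + 9 = 130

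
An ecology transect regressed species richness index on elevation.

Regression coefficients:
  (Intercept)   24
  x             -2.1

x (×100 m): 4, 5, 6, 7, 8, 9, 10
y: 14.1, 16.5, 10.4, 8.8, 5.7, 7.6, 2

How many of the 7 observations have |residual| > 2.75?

1

x=4: ŷ = 24 − 2.1·4 = 15.6; r = 14.1 − 15.6 = -1.5
x=5: ŷ = 24 − 2.1·5 = 13.5; r = 16.5 − 13.5 = 3
x=6: ŷ = 24 − 2.1·6 = 11.4; r = 10.4 − 11.4 = -1
x=7: ŷ = 24 − 2.1·7 = 9.3; r = 8.8 − 9.3 = -0.5
x=8: ŷ = 24 − 2.1·8 = 7.2; r = 5.7 − 7.2 = -1.5
x=9: ŷ = 24 − 2.1·9 = 5.1; r = 7.6 − 5.1 = 2.5
x=10: ŷ = 24 − 2.1·10 = 3; r = 2 − 3 = -1
|r| > 2.75: x=5 (|r|=3) → 1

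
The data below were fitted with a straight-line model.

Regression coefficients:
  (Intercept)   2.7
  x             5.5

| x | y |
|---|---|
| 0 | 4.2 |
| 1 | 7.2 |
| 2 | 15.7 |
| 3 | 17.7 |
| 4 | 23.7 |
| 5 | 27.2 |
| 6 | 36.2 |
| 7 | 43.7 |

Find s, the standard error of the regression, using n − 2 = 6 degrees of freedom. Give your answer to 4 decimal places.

x=0: ŷ = 2.7 + 5.5·0 = 2.7; e = 4.2 − 2.7 = 1.5
x=1: ŷ = 2.7 + 5.5·1 = 8.2; e = 7.2 − 8.2 = -1
x=2: ŷ = 2.7 + 5.5·2 = 13.7; e = 15.7 − 13.7 = 2
x=3: ŷ = 2.7 + 5.5·3 = 19.2; e = 17.7 − 19.2 = -1.5
x=4: ŷ = 2.7 + 5.5·4 = 24.7; e = 23.7 − 24.7 = -1
x=5: ŷ = 2.7 + 5.5·5 = 30.2; e = 27.2 − 30.2 = -3
x=6: ŷ = 2.7 + 5.5·6 = 35.7; e = 36.2 − 35.7 = 0.5
x=7: ŷ = 2.7 + 5.5·7 = 41.2; e = 43.7 − 41.2 = 2.5
SSE = 2.25 + 1 + 4 + 2.25 + 1 + 9 + 0.25 + 6.25 = 26
s = √(26/6) = √4.33333 ≈ 2.0817

s = 2.0817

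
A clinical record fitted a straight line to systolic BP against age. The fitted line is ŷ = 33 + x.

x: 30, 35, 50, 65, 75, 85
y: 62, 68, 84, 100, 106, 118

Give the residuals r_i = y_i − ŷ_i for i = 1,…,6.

x=30: ŷ = 33 + 30 = 63; r = 62 − 63 = -1
x=35: ŷ = 33 + 35 = 68; r = 68 − 68 = 0
x=50: ŷ = 33 + 50 = 83; r = 84 − 83 = 1
x=65: ŷ = 33 + 65 = 98; r = 100 − 98 = 2
x=75: ŷ = 33 + 75 = 108; r = 106 − 108 = -2
x=85: ŷ = 33 + 85 = 118; r = 118 − 118 = 0

-1, 0, 1, 2, -2, 0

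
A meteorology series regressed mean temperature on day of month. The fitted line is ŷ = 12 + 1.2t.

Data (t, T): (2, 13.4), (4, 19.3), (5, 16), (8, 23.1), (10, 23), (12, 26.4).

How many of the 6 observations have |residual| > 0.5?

t=2: ŷ = 12 + 1.2·2 = 14.4; r = 13.4 − 14.4 = -1
t=4: ŷ = 12 + 1.2·4 = 16.8; r = 19.3 − 16.8 = 2.5
t=5: ŷ = 12 + 1.2·5 = 18; r = 16 − 18 = -2
t=8: ŷ = 12 + 1.2·8 = 21.6; r = 23.1 − 21.6 = 1.5
t=10: ŷ = 12 + 1.2·10 = 24; r = 23 − 24 = -1
t=12: ŷ = 12 + 1.2·12 = 26.4; r = 26.4 − 26.4 = 0
|r| > 0.5: t=2 (|r|=1), t=4 (|r|=2.5), t=5 (|r|=2), t=8 (|r|=1.5), t=10 (|r|=1) → 5

5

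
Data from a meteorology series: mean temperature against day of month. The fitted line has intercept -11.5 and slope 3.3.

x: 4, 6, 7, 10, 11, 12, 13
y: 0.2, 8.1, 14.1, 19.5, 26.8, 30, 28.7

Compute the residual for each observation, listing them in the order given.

-1.5, -0.2, 2.5, -2, 2, 1.9, -2.7

x=4: ŷ = -11.5 + 3.3·4 = 1.7; r = 0.2 − 1.7 = -1.5
x=6: ŷ = -11.5 + 3.3·6 = 8.3; r = 8.1 − 8.3 = -0.2
x=7: ŷ = -11.5 + 3.3·7 = 11.6; r = 14.1 − 11.6 = 2.5
x=10: ŷ = -11.5 + 3.3·10 = 21.5; r = 19.5 − 21.5 = -2
x=11: ŷ = -11.5 + 3.3·11 = 24.8; r = 26.8 − 24.8 = 2
x=12: ŷ = -11.5 + 3.3·12 = 28.1; r = 30 − 28.1 = 1.9
x=13: ŷ = -11.5 + 3.3·13 = 31.4; r = 28.7 − 31.4 = -2.7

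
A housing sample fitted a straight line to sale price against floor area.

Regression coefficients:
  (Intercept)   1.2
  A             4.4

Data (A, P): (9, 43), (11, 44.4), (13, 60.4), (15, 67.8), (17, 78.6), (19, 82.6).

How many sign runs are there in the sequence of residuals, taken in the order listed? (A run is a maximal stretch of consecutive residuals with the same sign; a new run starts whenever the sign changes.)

4 runs

A=9: ŷ = 1.2 + 4.4·9 = 40.8; r = 43 − 40.8 = 2.2
A=11: ŷ = 1.2 + 4.4·11 = 49.6; r = 44.4 − 49.6 = -5.2
A=13: ŷ = 1.2 + 4.4·13 = 58.4; r = 60.4 − 58.4 = 2
A=15: ŷ = 1.2 + 4.4·15 = 67.2; r = 67.8 − 67.2 = 0.6
A=17: ŷ = 1.2 + 4.4·17 = 76; r = 78.6 − 76 = 2.6
A=19: ŷ = 1.2 + 4.4·19 = 84.8; r = 82.6 − 84.8 = -2.2
Signs: + − + + + −
Runs: +×1, −×1, +×3, −×1 → 4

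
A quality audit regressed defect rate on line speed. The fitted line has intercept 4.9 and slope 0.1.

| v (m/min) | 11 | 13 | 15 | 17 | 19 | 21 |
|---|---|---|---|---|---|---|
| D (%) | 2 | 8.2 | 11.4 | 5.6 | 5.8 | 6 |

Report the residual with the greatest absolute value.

v=11: D̂ = 4.9 + 0.1·11 = 6; e = 2 − 6 = -4
v=13: D̂ = 4.9 + 0.1·13 = 6.2; e = 8.2 − 6.2 = 2
v=15: D̂ = 4.9 + 0.1·15 = 6.4; e = 11.4 − 6.4 = 5
v=17: D̂ = 4.9 + 0.1·17 = 6.6; e = 5.6 − 6.6 = -1
v=19: D̂ = 4.9 + 0.1·19 = 6.8; e = 5.8 − 6.8 = -1
v=21: D̂ = 4.9 + 0.1·21 = 7; e = 6 − 7 = -1
Largest |e| is 5 at v = 15, residual 5.

e = 5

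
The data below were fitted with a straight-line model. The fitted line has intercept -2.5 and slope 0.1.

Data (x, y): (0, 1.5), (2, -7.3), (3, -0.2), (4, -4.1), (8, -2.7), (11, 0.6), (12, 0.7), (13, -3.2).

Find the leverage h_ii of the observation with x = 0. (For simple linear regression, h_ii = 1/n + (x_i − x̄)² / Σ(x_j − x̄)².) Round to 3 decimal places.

x̄ = (0 + 2 + 3 + 4 + 8 + 11 + 12 + 13)/8 = 6.625
Σ(x − x̄)² = 43.8906 + 21.3906 + 13.1406 + 6.89062 + 1.89062 + 19.1406 + 28.8906 + 40.6406 = 175.875
h = 1/8 + (-6.625)²/175.875 = 0.125 + 0.249556 = 0.375

h = 0.375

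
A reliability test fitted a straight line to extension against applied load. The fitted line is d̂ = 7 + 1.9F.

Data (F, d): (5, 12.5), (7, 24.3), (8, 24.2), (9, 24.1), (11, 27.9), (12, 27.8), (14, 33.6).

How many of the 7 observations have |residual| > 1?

4

F=5: d̂ = 7 + 1.9·5 = 16.5; e = 12.5 − 16.5 = -4
F=7: d̂ = 7 + 1.9·7 = 20.3; e = 24.3 − 20.3 = 4
F=8: d̂ = 7 + 1.9·8 = 22.2; e = 24.2 − 22.2 = 2
F=9: d̂ = 7 + 1.9·9 = 24.1; e = 24.1 − 24.1 = 0
F=11: d̂ = 7 + 1.9·11 = 27.9; e = 27.9 − 27.9 = 0
F=12: d̂ = 7 + 1.9·12 = 29.8; e = 27.8 − 29.8 = -2
F=14: d̂ = 7 + 1.9·14 = 33.6; e = 33.6 − 33.6 = 0
|e| > 1: F=5 (|e|=4), F=7 (|e|=4), F=8 (|e|=2), F=12 (|e|=2) → 4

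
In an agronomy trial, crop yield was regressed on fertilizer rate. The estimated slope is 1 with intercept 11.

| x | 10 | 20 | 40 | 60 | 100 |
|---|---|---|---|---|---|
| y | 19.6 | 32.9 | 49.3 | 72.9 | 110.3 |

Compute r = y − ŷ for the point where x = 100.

r = -0.7

ŷ = 11 + 100 = 111
r = 110.3 − 111 = -0.7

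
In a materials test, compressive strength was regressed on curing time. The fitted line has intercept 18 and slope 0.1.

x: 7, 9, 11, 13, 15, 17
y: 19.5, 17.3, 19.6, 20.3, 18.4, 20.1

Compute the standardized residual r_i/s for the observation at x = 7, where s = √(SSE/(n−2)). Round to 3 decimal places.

x=7: ŷ = 18 + 0.1·7 = 18.7; r = 19.5 − 18.7 = 0.8
x=9: ŷ = 18 + 0.1·9 = 18.9; r = 17.3 − 18.9 = -1.6
x=11: ŷ = 18 + 0.1·11 = 19.1; r = 19.6 − 19.1 = 0.5
x=13: ŷ = 18 + 0.1·13 = 19.3; r = 20.3 − 19.3 = 1
x=15: ŷ = 18 + 0.1·15 = 19.5; r = 18.4 − 19.5 = -1.1
x=17: ŷ = 18 + 0.1·17 = 19.7; r = 20.1 − 19.7 = 0.4
SSE = 0.64 + 2.56 + 0.25 + 1 + 1.21 + 0.16 = 5.82
s = √(5.82/4) = 1.20623
r/s = 0.8 / 1.20623 = 0.663

0.663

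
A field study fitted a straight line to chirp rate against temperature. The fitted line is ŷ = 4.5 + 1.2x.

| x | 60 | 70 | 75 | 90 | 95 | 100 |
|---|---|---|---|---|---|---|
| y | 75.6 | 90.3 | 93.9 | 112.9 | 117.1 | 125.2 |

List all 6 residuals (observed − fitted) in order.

-0.9, 1.8, -0.6, 0.4, -1.4, 0.7

x=60: ŷ = 4.5 + 1.2·60 = 76.5; e = 75.6 − 76.5 = -0.9
x=70: ŷ = 4.5 + 1.2·70 = 88.5; e = 90.3 − 88.5 = 1.8
x=75: ŷ = 4.5 + 1.2·75 = 94.5; e = 93.9 − 94.5 = -0.6
x=90: ŷ = 4.5 + 1.2·90 = 112.5; e = 112.9 − 112.5 = 0.4
x=95: ŷ = 4.5 + 1.2·95 = 118.5; e = 117.1 − 118.5 = -1.4
x=100: ŷ = 4.5 + 1.2·100 = 124.5; e = 125.2 − 124.5 = 0.7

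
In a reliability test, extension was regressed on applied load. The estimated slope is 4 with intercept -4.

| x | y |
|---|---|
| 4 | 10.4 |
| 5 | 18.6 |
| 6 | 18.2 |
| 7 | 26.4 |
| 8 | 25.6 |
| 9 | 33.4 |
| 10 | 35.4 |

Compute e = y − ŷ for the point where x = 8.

e = -2.4

ŷ = -4 + 4·8 = 28
e = 25.6 − 28 = -2.4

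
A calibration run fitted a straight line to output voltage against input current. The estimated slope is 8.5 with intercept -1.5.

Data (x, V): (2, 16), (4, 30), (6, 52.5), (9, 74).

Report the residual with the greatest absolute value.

r = 3

x=2: V̂ = -1.5 + 8.5·2 = 15.5; r = 16 − 15.5 = 0.5
x=4: V̂ = -1.5 + 8.5·4 = 32.5; r = 30 − 32.5 = -2.5
x=6: V̂ = -1.5 + 8.5·6 = 49.5; r = 52.5 − 49.5 = 3
x=9: V̂ = -1.5 + 8.5·9 = 75; r = 74 − 75 = -1
Largest |r| is 3 at x = 6, residual 3.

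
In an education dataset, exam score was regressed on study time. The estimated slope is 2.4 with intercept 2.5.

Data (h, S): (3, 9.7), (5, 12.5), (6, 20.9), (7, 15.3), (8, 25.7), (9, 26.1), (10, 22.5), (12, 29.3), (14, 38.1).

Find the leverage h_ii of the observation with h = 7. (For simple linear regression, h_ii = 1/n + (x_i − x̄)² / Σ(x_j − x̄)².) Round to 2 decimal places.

h̄ = (3 + 5 + 6 + 7 + 8 + 9 + 10 + 12 + 14)/9 = 8.22222
Σ(h − h̄)² = 27.2716 + 10.3827 + 4.93827 + 1.49383 + 0.0493827 + 0.604938 + 3.16049 + 14.2716 + 33.3827 = 95.5556
h = 1/9 + (-1.22222)²/95.5556 = 0.111111 + 0.0156331 = 0.13

h = 0.13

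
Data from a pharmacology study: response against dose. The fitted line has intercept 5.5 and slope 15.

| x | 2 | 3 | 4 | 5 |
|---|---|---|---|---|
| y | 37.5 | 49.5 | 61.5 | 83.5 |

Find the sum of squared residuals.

x=2: ŷ = 5.5 + 15·2 = 35.5; e = 37.5 − 35.5 = 2
x=3: ŷ = 5.5 + 15·3 = 50.5; e = 49.5 − 50.5 = -1
x=4: ŷ = 5.5 + 15·4 = 65.5; e = 61.5 − 65.5 = -4
x=5: ŷ = 5.5 + 15·5 = 80.5; e = 83.5 − 80.5 = 3
SSE = 4 + 1 + 16 + 9 = 30

SSE = 30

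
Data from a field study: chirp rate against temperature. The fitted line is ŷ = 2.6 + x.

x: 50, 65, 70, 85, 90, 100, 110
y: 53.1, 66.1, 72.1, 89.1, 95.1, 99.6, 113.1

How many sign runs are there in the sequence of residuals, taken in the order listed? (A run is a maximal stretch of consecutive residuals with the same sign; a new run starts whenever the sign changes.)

5 runs

x=50: ŷ = 2.6 + 50 = 52.6; e = 53.1 − 52.6 = 0.5
x=65: ŷ = 2.6 + 65 = 67.6; e = 66.1 − 67.6 = -1.5
x=70: ŷ = 2.6 + 70 = 72.6; e = 72.1 − 72.6 = -0.5
x=85: ŷ = 2.6 + 85 = 87.6; e = 89.1 − 87.6 = 1.5
x=90: ŷ = 2.6 + 90 = 92.6; e = 95.1 − 92.6 = 2.5
x=100: ŷ = 2.6 + 100 = 102.6; e = 99.6 − 102.6 = -3
x=110: ŷ = 2.6 + 110 = 112.6; e = 113.1 − 112.6 = 0.5
Signs: + − − + + − +
Runs: +×1, −×2, +×2, −×1, +×1 → 5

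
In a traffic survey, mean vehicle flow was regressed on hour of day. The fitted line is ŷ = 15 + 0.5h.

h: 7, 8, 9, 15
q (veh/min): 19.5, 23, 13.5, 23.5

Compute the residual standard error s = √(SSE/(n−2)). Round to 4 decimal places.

s = 5.1962

h=7: ŷ = 15 + 0.5·7 = 18.5; r = 19.5 − 18.5 = 1
h=8: ŷ = 15 + 0.5·8 = 19; r = 23 − 19 = 4
h=9: ŷ = 15 + 0.5·9 = 19.5; r = 13.5 − 19.5 = -6
h=15: ŷ = 15 + 0.5·15 = 22.5; r = 23.5 − 22.5 = 1
SSE = 1 + 16 + 36 + 1 = 54
s = √(54/2) = √27 ≈ 5.1962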